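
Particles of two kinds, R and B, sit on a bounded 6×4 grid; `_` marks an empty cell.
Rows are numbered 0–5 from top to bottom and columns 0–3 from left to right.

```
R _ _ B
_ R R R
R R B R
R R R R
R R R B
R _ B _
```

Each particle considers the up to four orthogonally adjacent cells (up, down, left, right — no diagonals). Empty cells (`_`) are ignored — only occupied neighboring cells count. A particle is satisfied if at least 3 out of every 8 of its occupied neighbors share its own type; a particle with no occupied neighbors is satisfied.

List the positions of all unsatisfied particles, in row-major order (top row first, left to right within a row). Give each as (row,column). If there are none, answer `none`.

Row 0: (0,0)R 0/0 satisfied · (0,3)B 0/1 not
Row 1: (1,1)R 2/2 satisfied · (1,2)R 2/3 satisfied · (1,3)R 2/3 satisfied
Row 2: (2,0)R 2/2 satisfied · (2,1)R 3/4 satisfied · (2,2)B 0/4 not · (2,3)R 2/3 satisfied
Row 3: (3,0)R 3/3 satisfied · (3,1)R 4/4 satisfied · (3,2)R 3/4 satisfied · (3,3)R 2/3 satisfied
Row 4: (4,0)R 3/3 satisfied · (4,1)R 3/3 satisfied · (4,2)R 2/4 satisfied · (4,3)B 0/2 not
Row 5: (5,0)R 1/1 satisfied · (5,2)B 0/1 not

(0,3), (2,2), (4,3), (5,2)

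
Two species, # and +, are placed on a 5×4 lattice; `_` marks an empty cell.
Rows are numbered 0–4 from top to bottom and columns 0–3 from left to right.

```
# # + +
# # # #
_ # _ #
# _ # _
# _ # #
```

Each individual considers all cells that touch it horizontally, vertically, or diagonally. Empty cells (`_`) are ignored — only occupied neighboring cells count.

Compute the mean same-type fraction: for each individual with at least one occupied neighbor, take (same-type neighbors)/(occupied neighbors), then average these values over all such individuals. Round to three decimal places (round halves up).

(0,0)# 3/3
(0,1)# 4/5
(0,2)+ 1/5
(0,3)+ 1/3
(1,0)# 4/4
(1,1)# 5/6
(1,2)# 5/7
(1,3)# 2/4
(2,1)# 5/5
(2,3)# 3/3
(3,0)# 2/2
(3,2)# 4/4
(4,0)# 1/1
(4,2)# 2/2
(4,3)# 2/2
Sum over 15 individuals: 3/3 + 4/5 + 1/5 + 1/3 + 4/4 + 5/6 + 5/7 + 2/4 + 5/5 + 3/3 + 2/2 + 4/4 + 1/1 + 2/2 + 2/2 = 260/21; mean = 260/21 ÷ 15 = 52/63 = 0.825396… → 0.825.

0.825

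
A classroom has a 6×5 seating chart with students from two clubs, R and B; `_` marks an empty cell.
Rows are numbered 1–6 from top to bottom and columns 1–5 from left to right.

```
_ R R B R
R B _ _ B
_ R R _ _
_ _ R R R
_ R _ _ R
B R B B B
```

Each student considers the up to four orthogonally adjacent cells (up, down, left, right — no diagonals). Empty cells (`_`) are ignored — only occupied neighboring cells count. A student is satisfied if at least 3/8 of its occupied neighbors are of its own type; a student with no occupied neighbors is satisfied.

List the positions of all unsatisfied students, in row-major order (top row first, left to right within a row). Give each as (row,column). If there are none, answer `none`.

Row 1: (1,2)R 1/2 ok · (1,3)R 1/2 ok · (1,4)B 0/2 unhappy · (1,5)R 0/2 unhappy
Row 2: (2,1)R 0/1 unhappy · (2,2)B 0/3 unhappy · (2,5)B 0/1 unhappy
Row 3: (3,2)R 1/2 ok · (3,3)R 2/2 ok
Row 4: (4,3)R 2/2 ok · (4,4)R 2/2 ok · (4,5)R 2/2 ok
Row 5: (5,2)R 1/1 ok · (5,5)R 1/2 ok
Row 6: (6,1)B 0/1 unhappy · (6,2)R 1/3 unhappy · (6,3)B 1/2 ok · (6,4)B 2/2 ok · (6,5)B 1/2 ok

(1,4), (1,5), (2,1), (2,2), (2,5), (6,1), (6,2)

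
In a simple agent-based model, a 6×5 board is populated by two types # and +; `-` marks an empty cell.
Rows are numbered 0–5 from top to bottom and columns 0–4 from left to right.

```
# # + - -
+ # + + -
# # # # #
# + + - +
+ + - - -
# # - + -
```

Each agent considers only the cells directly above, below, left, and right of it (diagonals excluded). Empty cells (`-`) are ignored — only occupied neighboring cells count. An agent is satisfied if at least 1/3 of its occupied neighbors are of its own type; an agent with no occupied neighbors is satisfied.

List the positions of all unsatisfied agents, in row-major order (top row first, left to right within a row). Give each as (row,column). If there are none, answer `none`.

(0,0)# 1/2 ✓
(0,1)# 2/3 ✓
(0,2)+ 1/2 ✓
(1,0)+ 0/3 ✗
(1,1)# 2/4 ✓
(1,2)+ 2/4 ✓
(1,3)+ 1/2 ✓
(2,0)# 2/3 ✓
(2,1)# 3/4 ✓
(2,2)# 2/4 ✓
(2,3)# 2/3 ✓
(2,4)# 1/2 ✓
(3,0)# 1/3 ✓
(3,1)+ 2/4 ✓
(3,2)+ 1/2 ✓
(3,4)+ 0/1 ✗
(4,0)+ 1/3 ✓
(4,1)+ 2/3 ✓
(5,0)# 1/2 ✓
(5,1)# 1/2 ✓
(5,3)+ 0/0 ✓

(1,0), (3,4)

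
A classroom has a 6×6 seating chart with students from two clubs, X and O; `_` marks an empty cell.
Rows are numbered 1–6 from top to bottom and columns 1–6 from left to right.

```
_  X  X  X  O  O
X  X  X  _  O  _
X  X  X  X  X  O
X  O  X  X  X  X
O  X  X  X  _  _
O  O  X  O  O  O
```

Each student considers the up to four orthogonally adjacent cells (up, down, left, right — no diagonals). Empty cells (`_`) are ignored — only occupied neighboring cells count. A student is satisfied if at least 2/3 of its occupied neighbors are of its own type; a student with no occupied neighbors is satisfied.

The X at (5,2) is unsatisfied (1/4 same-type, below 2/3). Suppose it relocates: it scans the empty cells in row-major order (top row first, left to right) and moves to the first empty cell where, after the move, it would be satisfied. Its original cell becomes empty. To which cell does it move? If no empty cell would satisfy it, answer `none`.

Vacating (5,2). Empty cells in order:
  (1,1): 2/2 same-type → satisfied — stop here.

(1,1)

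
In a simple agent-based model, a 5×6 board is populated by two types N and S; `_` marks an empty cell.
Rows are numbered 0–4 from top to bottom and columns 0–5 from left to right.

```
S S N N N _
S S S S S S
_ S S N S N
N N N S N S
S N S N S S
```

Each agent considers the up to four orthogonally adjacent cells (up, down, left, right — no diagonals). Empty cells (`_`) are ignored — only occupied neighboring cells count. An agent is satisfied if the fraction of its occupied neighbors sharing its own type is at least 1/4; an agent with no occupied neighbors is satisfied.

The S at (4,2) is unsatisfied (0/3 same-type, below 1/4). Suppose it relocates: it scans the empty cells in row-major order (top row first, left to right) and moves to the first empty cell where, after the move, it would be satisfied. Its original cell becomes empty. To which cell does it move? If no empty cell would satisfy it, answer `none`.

(0,5)

Vacating (4,2). Empty cells in order:
  (0,5): 1/2 same-type → satisfied — stop here.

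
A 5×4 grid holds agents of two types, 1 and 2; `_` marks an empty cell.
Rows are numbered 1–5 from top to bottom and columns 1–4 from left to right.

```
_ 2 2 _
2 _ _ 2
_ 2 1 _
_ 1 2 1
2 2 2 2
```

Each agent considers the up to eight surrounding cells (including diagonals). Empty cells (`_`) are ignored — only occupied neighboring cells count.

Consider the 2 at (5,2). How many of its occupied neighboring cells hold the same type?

Occupied neighbors of (5,2): (4,2)=1, (4,3)=2, (5,1)=2, (5,3)=2.
Same type (2): 3 of 4.

3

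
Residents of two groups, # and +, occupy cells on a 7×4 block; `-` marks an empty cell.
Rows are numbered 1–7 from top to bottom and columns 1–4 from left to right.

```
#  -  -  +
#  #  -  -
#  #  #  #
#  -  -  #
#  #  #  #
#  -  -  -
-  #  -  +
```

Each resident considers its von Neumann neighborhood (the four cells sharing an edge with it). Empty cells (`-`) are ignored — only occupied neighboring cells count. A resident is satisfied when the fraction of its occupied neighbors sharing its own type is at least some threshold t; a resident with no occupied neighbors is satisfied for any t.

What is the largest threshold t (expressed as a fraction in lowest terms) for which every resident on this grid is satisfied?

Row 1: (1,1)# 1/1 · (1,4)+ — no occupied neighbors
Row 2: (2,1)# 3/3 · (2,2)# 2/2
Row 3: (3,1)# 3/3 · (3,2)# 3/3 · (3,3)# 2/2 · (3,4)# 2/2
Row 4: (4,1)# 2/2 · (4,4)# 2/2
Row 5: (5,1)# 3/3 · (5,2)# 2/2 · (5,3)# 2/2 · (5,4)# 2/2
Row 6: (6,1)# 1/1
Row 7: (7,2)# — no occupied neighbors · (7,4)+ — no occupied neighbors
The smallest same-type fraction is 1/1 at (1,1), which reduces to 1/1. Any threshold above that leaves this resident unsatisfied.

1/1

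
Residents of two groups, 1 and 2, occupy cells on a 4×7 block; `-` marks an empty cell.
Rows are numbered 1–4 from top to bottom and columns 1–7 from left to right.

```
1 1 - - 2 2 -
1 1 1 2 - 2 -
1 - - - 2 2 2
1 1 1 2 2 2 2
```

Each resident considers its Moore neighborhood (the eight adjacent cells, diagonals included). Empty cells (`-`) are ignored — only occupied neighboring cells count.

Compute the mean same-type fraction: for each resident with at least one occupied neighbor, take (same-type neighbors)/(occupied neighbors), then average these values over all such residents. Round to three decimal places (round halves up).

0.925

(1,1)1 3/3
(1,2)1 4/4
(1,5)2 3/3
(1,6)2 2/2
(2,1)1 4/4
(2,2)1 5/5
(2,3)1 2/3
(2,4)2 2/3
(2,6)2 5/5
(3,1)1 4/4
(3,5)2 6/6
(3,6)2 6/6
(3,7)2 4/4
(4,1)1 2/2
(4,2)1 3/3
(4,3)1 1/2
(4,4)2 2/3
(4,5)2 4/4
(4,6)2 5/5
(4,7)2 3/3
Sum over 20 residents: 3/3 + 4/4 + 3/3 + 2/2 + 4/4 + 5/5 + 2/3 + 2/3 + 5/5 + 4/4 + 6/6 + 6/6 + 4/4 + 2/2 + 3/3 + 1/2 + 2/3 + 4/4 + 5/5 + 3/3 = 37/2; mean = 37/2 ÷ 20 = 37/40 = 0.925 → 0.925.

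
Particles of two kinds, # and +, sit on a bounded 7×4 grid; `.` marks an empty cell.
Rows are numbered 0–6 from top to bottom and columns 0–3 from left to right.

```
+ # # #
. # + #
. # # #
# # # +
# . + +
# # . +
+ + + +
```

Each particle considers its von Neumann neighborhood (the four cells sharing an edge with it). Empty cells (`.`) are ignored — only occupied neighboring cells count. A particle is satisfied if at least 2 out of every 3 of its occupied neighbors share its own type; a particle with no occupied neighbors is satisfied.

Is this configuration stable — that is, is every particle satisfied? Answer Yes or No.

Row 0: (0,0)+ 0/1 ✗ · (0,1)# 2/3 ✓ · (0,2)# 2/3 ✓ · (0,3)# 2/2 ✓
Row 1: (1,1)# 2/3 ✓ · (1,2)+ 0/4 ✗ · (1,3)# 2/3 ✓
Row 2: (2,1)# 3/3 ✓ · (2,2)# 3/4 ✓ · (2,3)# 2/3 ✓
Row 3: (3,0)# 2/2 ✓ · (3,1)# 3/3 ✓ · (3,2)# 2/4 ✗ · (3,3)+ 1/3 ✗
Row 4: (4,0)# 2/2 ✓ · (4,2)+ 1/2 ✗ · (4,3)+ 3/3 ✓
Row 5: (5,0)# 2/3 ✓ · (5,1)# 1/2 ✗ · (5,3)+ 2/2 ✓
Row 6: (6,0)+ 1/2 ✗ · (6,1)+ 2/3 ✓ · (6,2)+ 2/2 ✓ · (6,3)+ 2/2 ✓
For instance (0,0) has only 0/1 same-type neighbors, below 2/3.

No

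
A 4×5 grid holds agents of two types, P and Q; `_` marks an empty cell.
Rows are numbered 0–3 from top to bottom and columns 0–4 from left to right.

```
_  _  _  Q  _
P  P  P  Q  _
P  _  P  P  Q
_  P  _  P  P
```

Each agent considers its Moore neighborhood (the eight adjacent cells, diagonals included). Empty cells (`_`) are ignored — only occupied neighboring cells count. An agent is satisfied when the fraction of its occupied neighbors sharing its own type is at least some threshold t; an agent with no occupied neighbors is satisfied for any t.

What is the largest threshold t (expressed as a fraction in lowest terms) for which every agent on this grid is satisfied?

1/4

(0,3)Q 1/2
(1,0)P 2/2
(1,1)P 4/4
(1,2)P 3/5
(1,3)Q 2/5
(2,0)P 3/3
(2,2)P 5/6
(2,3)P 4/6
(2,4)Q 1/4
(3,1)P 2/2
(3,3)P 3/4
(3,4)P 2/3
The smallest same-type fraction is 1/4 at (2,4), which reduces to 1/4. Any threshold above that leaves this agent unsatisfied.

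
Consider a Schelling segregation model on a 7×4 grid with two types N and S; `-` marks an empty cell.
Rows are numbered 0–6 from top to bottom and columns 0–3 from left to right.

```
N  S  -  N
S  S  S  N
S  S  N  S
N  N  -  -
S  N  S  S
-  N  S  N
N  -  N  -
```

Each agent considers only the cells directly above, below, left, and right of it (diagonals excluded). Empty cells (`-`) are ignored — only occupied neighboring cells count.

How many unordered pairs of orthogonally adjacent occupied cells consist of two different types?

Scan each occupied cell's neighbors to the right and below so each pair is counted once.
From row 0: 2 unlike of 4 pairs (running 2/4).
From row 1: 3 unlike of 7 pairs (running 5/11).
From row 2: 4 unlike of 5 pairs (running 9/16).
From row 3: 1 unlike of 3 pairs (running 10/19).
From row 4: 3 unlike of 6 pairs (running 13/25).
From row 5: 3 unlike of 3 pairs (running 16/28).
Total adjacent occupied pairs: 28; unlike-type pairs: 16.

16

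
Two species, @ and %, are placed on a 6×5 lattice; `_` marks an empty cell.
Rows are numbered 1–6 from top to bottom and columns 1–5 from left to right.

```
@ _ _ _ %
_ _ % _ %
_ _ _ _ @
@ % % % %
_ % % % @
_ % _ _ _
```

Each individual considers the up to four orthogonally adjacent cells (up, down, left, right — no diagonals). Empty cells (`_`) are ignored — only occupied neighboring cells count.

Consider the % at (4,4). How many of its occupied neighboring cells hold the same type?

3

Occupied neighbors of (4,4): (5,4)=%, (4,3)=%, (4,5)=%.
Same type (%): 3 of 3.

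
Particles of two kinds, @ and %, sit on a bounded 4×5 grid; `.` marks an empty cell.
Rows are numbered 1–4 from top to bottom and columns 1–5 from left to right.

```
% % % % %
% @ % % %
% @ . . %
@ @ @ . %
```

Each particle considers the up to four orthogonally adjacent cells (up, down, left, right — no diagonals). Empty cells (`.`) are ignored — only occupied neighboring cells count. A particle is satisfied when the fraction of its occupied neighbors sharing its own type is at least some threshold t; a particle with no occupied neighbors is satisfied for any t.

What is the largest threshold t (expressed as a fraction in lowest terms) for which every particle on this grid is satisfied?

1/4

(1,1)% 2/2
(1,2)% 2/3
(1,3)% 3/3
(1,4)% 3/3
(1,5)% 2/2
(2,1)% 2/3
(2,2)@ 1/4
(2,3)% 2/3
(2,4)% 3/3
(2,5)% 3/3
(3,1)% 1/3
(3,2)@ 2/3
(3,5)% 2/2
(4,1)@ 1/2
(4,2)@ 3/3
(4,3)@ 1/1
(4,5)% 1/1
The smallest same-type fraction is 1/4 at (2,2), which reduces to 1/4. Any threshold above that leaves this particle unsatisfied.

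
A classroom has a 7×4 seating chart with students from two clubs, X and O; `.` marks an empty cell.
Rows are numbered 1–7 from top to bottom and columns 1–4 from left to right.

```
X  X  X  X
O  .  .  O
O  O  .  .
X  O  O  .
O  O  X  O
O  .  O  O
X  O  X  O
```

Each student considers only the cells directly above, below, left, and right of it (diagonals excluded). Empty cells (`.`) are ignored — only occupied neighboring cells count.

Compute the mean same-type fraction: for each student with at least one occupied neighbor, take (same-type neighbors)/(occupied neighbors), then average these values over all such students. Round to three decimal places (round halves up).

0.481

(1,1)X 1/2
(1,2)X 2/2
(1,3)X 2/2
(1,4)X 1/2
(2,1)O 1/2
(2,4)O 0/1
(3,1)O 2/3
(3,2)O 2/2
(4,1)X 0/3
(4,2)O 3/4
(4,3)O 1/2
(5,1)O 2/3
(5,2)O 2/3
(5,3)X 0/4
(5,4)O 1/2
(6,1)O 1/2
(6,3)O 1/3
(6,4)O 3/3
(7,1)X 0/2
(7,2)O 0/2
(7,3)X 0/3
(7,4)O 1/2
Sum over 22 students: 1/2 + 2/2 + 2/2 + 1/2 + 1/2 + 0/1 + 2/3 + 2/2 + 0/3 + 3/4 + 1/2 + 2/3 + 2/3 + 0/4 + 1/2 + 1/2 + 1/3 + 3/3 + 0/2 + 0/2 + 0/3 + 1/2 = 127/12; mean = 127/12 ÷ 22 = 127/264 = 0.481060… → 0.481.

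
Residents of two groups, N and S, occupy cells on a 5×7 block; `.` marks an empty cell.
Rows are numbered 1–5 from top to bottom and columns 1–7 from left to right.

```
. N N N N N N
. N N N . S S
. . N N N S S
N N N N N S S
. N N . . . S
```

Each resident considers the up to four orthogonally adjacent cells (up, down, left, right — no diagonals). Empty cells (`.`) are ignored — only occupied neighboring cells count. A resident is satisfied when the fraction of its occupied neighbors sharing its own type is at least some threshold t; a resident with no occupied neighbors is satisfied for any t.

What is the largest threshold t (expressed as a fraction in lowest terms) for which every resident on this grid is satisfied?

Row 1: (1,2)N 2/2 · (1,3)N 3/3 · (1,4)N 3/3 · (1,5)N 2/2 · (1,6)N 2/3 · (1,7)N 1/2
Row 2: (2,2)N 2/2 · (2,3)N 4/4 · (2,4)N 3/3 · (2,6)S 2/3 · (2,7)S 2/3
Row 3: (3,3)N 3/3 · (3,4)N 4/4 · (3,5)N 2/3 · (3,6)S 3/4 · (3,7)S 3/3
Row 4: (4,1)N 1/1 · (4,2)N 3/3 · (4,3)N 4/4 · (4,4)N 3/3 · (4,5)N 2/3 · (4,6)S 2/3 · (4,7)S 3/3
Row 5: (5,2)N 2/2 · (5,3)N 2/2 · (5,7)S 1/1
The smallest same-type fraction is 1/2 at (1,7), which reduces to 1/2. Any threshold above that leaves this resident unsatisfied.

1/2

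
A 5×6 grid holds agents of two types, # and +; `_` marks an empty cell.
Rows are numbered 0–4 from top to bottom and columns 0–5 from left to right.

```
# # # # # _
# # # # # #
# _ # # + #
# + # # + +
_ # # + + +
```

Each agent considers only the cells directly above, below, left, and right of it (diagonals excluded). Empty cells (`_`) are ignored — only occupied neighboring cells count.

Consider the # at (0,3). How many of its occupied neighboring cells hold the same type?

3

Occupied neighbors of (0,3): (1,3)=#, (0,2)=#, (0,4)=#.
Same type (#): 3 of 3.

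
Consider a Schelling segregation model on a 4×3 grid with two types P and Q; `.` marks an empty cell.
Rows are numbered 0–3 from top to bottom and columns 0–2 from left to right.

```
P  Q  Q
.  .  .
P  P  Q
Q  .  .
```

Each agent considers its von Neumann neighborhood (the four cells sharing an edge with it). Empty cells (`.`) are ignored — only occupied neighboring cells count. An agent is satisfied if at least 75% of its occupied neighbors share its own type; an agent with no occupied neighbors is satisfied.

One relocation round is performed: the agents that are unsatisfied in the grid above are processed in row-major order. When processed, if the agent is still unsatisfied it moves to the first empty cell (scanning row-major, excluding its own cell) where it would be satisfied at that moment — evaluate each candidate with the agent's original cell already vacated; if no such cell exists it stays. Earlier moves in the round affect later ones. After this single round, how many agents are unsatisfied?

0

Initially unsatisfied (in order): (0,0), (0,1), (2,0), (2,1), (2,2), (3,0).
  (0,0) → (1,0).
  (0,1): now satisfied by earlier moves; stays.
  (2,0): no empty cell satisfies it; stays.
  (2,1): no empty cell satisfies it; stays.
  (2,2) → (1,2).
  (3,0) → (3,2).
Resulting grid:
. Q Q
P . Q
P P .
. . Q
All satisfied now.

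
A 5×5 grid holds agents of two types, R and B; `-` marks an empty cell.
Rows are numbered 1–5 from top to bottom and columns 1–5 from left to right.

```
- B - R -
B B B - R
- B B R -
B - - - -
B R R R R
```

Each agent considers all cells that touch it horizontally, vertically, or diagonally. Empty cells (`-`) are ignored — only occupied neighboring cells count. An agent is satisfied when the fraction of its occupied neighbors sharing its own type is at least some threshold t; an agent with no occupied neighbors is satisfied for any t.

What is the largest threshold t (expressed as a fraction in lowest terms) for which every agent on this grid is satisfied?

(1,2)B 3/3
(1,4)R 1/2
(2,1)B 3/3
(2,2)B 5/5
(2,3)B 4/6
(2,5)R 2/2
(3,2)B 5/5
(3,3)B 3/4
(3,4)R 1/3
(4,1)B 2/3
(5,1)B 1/2
(5,2)R 1/3
(5,3)R 2/2
(5,4)R 2/2
(5,5)R 1/1
The smallest same-type fraction is 1/3 at (3,4), which reduces to 1/3. Any threshold above that leaves this agent unsatisfied.

1/3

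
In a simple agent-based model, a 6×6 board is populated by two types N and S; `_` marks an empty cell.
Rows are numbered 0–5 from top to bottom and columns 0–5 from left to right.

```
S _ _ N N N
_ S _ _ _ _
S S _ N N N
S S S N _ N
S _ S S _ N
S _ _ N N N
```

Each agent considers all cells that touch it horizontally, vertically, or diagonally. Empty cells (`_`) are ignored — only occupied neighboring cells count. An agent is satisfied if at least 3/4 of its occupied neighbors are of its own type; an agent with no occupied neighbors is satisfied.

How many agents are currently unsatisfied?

6

Row 0: (0,0)S 1/1 ok · (0,3)N 1/1 ok · (0,4)N 2/2 ok · (0,5)N 1/1 ok
Row 1: (1,1)S 3/3 ok
Row 2: (2,0)S 4/4 ok · (2,1)S 5/5 ok · (2,3)N 2/3 unhappy · (2,4)N 4/4 ok · (2,5)N 2/2 ok
Row 3: (3,0)S 4/4 ok · (3,1)S 6/6 ok · (3,2)S 4/6 unhappy · (3,3)N 2/5 unhappy · (3,5)N 3/3 ok
Row 4: (4,0)S 3/3 ok · (4,2)S 3/5 unhappy · (4,3)S 2/5 unhappy · (4,5)N 3/3 ok
Row 5: (5,0)S 1/1 ok · (5,3)N 1/3 unhappy · (5,4)N 3/4 ok · (5,5)N 2/2 ok
Unsatisfied: (2,3), (3,2), (3,3), (4,2), (4,3), (5,3) — 6 in total.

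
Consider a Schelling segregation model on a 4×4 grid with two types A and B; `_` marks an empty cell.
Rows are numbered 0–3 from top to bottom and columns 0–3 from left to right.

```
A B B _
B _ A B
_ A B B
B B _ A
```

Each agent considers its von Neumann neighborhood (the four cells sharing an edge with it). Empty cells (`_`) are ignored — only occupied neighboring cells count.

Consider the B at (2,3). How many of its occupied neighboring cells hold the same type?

2

Occupied neighbors of (2,3): (1,3)=B, (3,3)=A, (2,2)=B.
Same type (B): 2 of 3.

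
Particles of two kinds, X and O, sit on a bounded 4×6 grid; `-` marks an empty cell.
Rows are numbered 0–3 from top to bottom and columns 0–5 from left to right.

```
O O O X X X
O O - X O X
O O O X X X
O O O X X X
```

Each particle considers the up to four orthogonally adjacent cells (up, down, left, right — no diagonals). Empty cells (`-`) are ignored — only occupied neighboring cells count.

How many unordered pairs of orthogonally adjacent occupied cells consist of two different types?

7

Scan each occupied cell's neighbors to the right and below so each pair is counted once.
Row 0: O(0,0)–O(0,1)= O(0,0)–O(1,0)= O(0,1)–O(0,2)= O(0,1)–O(1,1)= O(0,2)–X(0,3)≠ X(0,3)–X(0,4)= X(0,3)–X(1,3)= X(0,4)–X(0,5)= X(0,4)–O(1,4)≠ X(0,5)–X(1,5)=  → 2/10 unlike.
Row 1: O(1,0)–O(1,1)= O(1,0)–O(2,0)= O(1,1)–O(2,1)= X(1,3)–O(1,4)≠ X(1,3)–X(2,3)= O(1,4)–X(1,5)≠ O(1,4)–X(2,4)≠ X(1,5)–X(2,5)=  → 3/8 unlike.
Row 2: O(2,0)–O(2,1)= O(2,0)–O(3,0)= O(2,1)–O(2,2)= O(2,1)–O(3,1)= O(2,2)–X(2,3)≠ O(2,2)–O(3,2)= X(2,3)–X(2,4)= X(2,3)–X(3,3)= X(2,4)–X(2,5)= X(2,4)–X(3,4)= X(2,5)–X(3,5)=  → 1/11 unlike.
Row 3: O(3,0)–O(3,1)= O(3,1)–O(3,2)= O(3,2)–X(3,3)≠ X(3,3)–X(3,4)= X(3,4)–X(3,5)=  → 1/5 unlike.
Total adjacent occupied pairs: 34; unlike-type pairs: 7.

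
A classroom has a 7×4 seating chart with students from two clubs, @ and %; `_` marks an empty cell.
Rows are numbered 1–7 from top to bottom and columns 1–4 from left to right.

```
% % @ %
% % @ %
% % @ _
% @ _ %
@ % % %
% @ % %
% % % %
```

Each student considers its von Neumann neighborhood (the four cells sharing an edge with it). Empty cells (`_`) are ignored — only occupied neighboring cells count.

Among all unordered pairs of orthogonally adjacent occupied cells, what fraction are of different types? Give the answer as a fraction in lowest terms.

15/38

Scan each occupied cell's neighbors to the right and below so each pair is counted once.
Row 1: %(1,1)–%(1,2)= %(1,1)–%(2,1)= %(1,2)–@(1,3)≠ %(1,2)–%(2,2)= @(1,3)–%(1,4)≠ @(1,3)–@(2,3)= %(1,4)–%(2,4)=  → 2/7 unlike.
Row 2: %(2,1)–%(2,2)= %(2,1)–%(3,1)= %(2,2)–@(2,3)≠ %(2,2)–%(3,2)= @(2,3)–%(2,4)≠ @(2,3)–@(3,3)=  → 2/6 unlike.
Row 3: %(3,1)–%(3,2)= %(3,1)–%(4,1)= %(3,2)–@(3,3)≠ %(3,2)–@(4,2)≠  → 2/4 unlike.
Row 4: %(4,1)–@(4,2)≠ %(4,1)–@(5,1)≠ @(4,2)–%(5,2)≠ %(4,4)–%(5,4)=  → 3/4 unlike.
Row 5: @(5,1)–%(5,2)≠ @(5,1)–%(6,1)≠ %(5,2)–%(5,3)= %(5,2)–@(6,2)≠ %(5,3)–%(5,4)= %(5,3)–%(6,3)= %(5,4)–%(6,4)=  → 3/7 unlike.
Row 6: %(6,1)–@(6,2)≠ %(6,1)–%(7,1)= @(6,2)–%(6,3)≠ @(6,2)–%(7,2)≠ %(6,3)–%(6,4)= %(6,3)–%(7,3)= %(6,4)–%(7,4)=  → 3/7 unlike.
Row 7: %(7,1)–%(7,2)= %(7,2)–%(7,3)= %(7,3)–%(7,4)=  → 0/3 unlike.
Total adjacent occupied pairs: 38; unlike-type pairs: 15.
15/38 is already in lowest terms.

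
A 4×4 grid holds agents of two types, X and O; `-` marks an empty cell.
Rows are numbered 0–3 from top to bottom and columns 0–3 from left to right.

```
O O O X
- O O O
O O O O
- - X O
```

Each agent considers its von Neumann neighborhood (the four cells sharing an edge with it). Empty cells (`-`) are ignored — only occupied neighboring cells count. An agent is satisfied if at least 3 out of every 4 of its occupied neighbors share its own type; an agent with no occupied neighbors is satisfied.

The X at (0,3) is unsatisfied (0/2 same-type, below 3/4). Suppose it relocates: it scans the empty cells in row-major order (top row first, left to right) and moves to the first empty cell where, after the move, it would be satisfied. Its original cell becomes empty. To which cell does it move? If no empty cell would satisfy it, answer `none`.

Vacating (0,3). Empty cells in order:
  (1,0): 0/3 same-type → still unsatisfied.
  (3,0): 0/1 same-type → still unsatisfied.
  (3,1): 1/2 same-type → still unsatisfied.

none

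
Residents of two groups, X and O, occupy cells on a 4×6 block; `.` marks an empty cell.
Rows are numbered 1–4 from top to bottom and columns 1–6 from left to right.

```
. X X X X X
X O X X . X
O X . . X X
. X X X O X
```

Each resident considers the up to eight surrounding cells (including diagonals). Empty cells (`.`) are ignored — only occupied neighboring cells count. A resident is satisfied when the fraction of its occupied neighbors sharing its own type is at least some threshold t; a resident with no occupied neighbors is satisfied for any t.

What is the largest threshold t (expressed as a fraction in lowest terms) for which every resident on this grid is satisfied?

0/1

(1,2)X 3/4
(1,3)X 4/5
(1,4)X 4/4
(1,5)X 4/4
(1,6)X 2/2
(2,1)X 2/4
(2,2)O 1/6
(2,3)X 5/6
(2,4)X 5/5
(2,6)X 4/4
(3,1)O 1/4
(3,2)X 4/6
(3,5)X 5/6
(3,6)X 3/4
(4,2)X 2/3
(4,3)X 3/3
(4,4)X 2/3
(4,5)O 0/4
(4,6)X 2/3
The smallest same-type fraction is 0/4 at (4,5), which reduces to 0/1. Any threshold above that leaves this resident unsatisfied.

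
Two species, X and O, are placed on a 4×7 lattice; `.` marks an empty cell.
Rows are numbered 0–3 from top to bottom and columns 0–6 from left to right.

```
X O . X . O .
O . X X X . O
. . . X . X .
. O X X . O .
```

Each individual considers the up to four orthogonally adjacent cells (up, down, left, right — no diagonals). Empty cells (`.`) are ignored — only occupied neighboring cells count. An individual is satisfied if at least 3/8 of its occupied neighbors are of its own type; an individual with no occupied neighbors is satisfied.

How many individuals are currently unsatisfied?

6

Row 0: (0,0)X 0/2 unhappy · (0,1)O 0/1 unhappy · (0,3)X 1/1 ok · (0,5)O 0/0 ok
Row 1: (1,0)O 0/1 unhappy · (1,2)X 1/1 ok · (1,3)X 4/4 ok · (1,4)X 1/1 ok · (1,6)O 0/0 ok
Row 2: (2,3)X 2/2 ok · (2,5)X 0/1 unhappy
Row 3: (3,1)O 0/1 unhappy · (3,2)X 1/2 ok · (3,3)X 2/2 ok · (3,5)O 0/1 unhappy
Unsatisfied: (0,0), (0,1), (1,0), (2,5), (3,1), (3,5) — 6 in total.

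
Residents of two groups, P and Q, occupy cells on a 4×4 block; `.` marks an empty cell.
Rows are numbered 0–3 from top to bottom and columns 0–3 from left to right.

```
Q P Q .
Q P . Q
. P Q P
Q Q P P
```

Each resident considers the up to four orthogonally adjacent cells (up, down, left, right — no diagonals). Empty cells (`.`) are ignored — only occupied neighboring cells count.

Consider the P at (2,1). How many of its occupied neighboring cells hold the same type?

1

Occupied neighbors of (2,1): (1,1)=P, (3,1)=Q, (2,2)=Q.
Same type (P): 1 of 3.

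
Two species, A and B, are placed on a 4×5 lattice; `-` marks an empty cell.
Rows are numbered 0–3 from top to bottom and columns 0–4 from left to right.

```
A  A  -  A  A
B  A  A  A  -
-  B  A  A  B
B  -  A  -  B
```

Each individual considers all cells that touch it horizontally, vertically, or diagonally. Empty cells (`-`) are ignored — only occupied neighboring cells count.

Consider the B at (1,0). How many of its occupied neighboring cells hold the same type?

1

Occupied neighbors of (1,0): (0,0)=A, (0,1)=A, (1,1)=A, (2,1)=B.
Same type (B): 1 of 4.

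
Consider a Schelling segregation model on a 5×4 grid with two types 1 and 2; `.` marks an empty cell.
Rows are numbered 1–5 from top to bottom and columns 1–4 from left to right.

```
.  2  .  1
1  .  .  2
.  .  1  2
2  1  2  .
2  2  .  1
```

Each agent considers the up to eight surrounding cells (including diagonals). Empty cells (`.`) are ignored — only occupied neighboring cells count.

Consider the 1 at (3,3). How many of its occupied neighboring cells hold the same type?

1

Occupied neighbors of (3,3): (2,4)=2, (3,4)=2, (4,2)=1, (4,3)=2.
Same type (1): 1 of 4.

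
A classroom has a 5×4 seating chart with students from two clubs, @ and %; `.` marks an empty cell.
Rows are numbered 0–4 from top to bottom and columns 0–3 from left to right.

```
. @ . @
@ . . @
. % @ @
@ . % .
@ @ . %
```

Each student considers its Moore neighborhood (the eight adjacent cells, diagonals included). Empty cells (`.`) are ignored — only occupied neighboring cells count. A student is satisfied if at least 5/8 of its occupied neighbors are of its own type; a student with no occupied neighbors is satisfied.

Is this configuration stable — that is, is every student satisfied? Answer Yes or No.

(0,1)@ 1/1 ✓
(0,3)@ 1/1 ✓
(1,0)@ 1/2 ✗
(1,3)@ 3/3 ✓
(2,1)% 1/4 ✗
(2,2)@ 2/4 ✗
(2,3)@ 2/3 ✓
(3,0)@ 2/3 ✓
(3,2)% 2/5 ✗
(4,0)@ 2/2 ✓
(4,1)@ 2/3 ✓
(4,3)% 1/1 ✓
For instance (1,0) has only 1/2 same-type neighbors, below 5/8.

No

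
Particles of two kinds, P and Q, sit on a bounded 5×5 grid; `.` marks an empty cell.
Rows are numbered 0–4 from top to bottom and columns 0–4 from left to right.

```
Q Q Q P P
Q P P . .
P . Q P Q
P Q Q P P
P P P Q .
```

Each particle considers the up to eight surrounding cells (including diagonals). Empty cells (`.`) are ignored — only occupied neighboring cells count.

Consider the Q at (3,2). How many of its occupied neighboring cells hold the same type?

Occupied neighbors of (3,2): (2,2)=Q, (2,3)=P, (3,1)=Q, (3,3)=P, (4,1)=P, (4,2)=P, (4,3)=Q.
Same type (Q): 3 of 7.

3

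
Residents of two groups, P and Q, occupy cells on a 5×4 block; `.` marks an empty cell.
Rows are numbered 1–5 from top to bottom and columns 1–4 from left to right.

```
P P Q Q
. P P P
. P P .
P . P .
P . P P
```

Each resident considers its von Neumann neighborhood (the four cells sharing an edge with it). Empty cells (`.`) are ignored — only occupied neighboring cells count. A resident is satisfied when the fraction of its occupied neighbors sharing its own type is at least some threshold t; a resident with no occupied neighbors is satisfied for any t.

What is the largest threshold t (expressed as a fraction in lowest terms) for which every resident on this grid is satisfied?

(1,1)P 1/1
(1,2)P 2/3
(1,3)Q 1/3
(1,4)Q 1/2
(2,2)P 3/3
(2,3)P 3/4
(2,4)P 1/2
(3,2)P 2/2
(3,3)P 3/3
(4,1)P 1/1
(4,3)P 2/2
(5,1)P 1/1
(5,3)P 2/2
(5,4)P 1/1
The smallest same-type fraction is 1/3 at (1,3), which reduces to 1/3. Any threshold above that leaves this resident unsatisfied.

1/3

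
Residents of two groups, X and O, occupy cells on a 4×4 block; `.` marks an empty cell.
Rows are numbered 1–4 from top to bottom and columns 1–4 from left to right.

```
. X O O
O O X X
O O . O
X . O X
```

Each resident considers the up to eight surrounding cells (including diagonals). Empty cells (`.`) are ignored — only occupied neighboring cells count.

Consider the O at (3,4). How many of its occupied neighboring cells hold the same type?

1

Occupied neighbors of (3,4): (2,3)=X, (2,4)=X, (4,3)=O, (4,4)=X.
Same type (O): 1 of 4.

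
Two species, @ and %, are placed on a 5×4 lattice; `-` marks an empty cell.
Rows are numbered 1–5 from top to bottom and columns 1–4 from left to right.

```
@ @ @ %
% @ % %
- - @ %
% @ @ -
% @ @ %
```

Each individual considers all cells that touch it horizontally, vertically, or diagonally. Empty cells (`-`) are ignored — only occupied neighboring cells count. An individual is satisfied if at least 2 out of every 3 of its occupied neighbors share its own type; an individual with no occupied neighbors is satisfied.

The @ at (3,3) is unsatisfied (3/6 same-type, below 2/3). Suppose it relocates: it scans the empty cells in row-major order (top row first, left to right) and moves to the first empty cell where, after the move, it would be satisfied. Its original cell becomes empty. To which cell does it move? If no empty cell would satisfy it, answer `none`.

none

Vacating (3,3). Empty cells in order:
  (3,1): 2/4 same-type → still unsatisfied.
  (3,2): 3/6 same-type → still unsatisfied.
  (4,4): 2/4 same-type → still unsatisfied.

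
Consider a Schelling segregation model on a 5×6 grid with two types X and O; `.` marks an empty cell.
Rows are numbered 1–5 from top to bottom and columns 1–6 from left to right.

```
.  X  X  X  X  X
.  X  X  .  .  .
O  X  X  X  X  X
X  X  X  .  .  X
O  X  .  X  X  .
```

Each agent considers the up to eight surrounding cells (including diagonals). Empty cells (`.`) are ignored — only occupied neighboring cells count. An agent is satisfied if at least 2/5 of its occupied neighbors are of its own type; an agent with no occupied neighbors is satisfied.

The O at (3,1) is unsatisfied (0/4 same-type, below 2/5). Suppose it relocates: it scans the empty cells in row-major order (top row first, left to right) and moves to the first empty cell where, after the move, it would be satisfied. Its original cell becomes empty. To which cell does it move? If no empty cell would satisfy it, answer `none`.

none

Vacating (3,1). Empty cells in order:
  (1,1): 0/2 same-type → still unsatisfied.
  (2,1): 0/3 same-type → still unsatisfied.
  (2,4): 0/7 same-type → still unsatisfied.
  (2,5): 0/6 same-type → still unsatisfied.
  (2,6): 0/4 same-type → still unsatisfied.
  (4,4): 0/6 same-type → still unsatisfied.
  (4,5): 0/6 same-type → still unsatisfied.
  (5,3): 0/4 same-type → still unsatisfied.
  (5,6): 0/2 same-type → still unsatisfied.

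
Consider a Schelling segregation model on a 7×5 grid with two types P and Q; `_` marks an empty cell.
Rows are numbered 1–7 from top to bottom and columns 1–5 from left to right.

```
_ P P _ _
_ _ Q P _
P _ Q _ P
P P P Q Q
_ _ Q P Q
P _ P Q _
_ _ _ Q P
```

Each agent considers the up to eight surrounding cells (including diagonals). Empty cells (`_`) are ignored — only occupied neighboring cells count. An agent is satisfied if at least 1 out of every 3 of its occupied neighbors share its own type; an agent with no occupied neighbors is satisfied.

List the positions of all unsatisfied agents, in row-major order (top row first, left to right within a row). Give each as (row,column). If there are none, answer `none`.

Row 1: (1,2)P 1/2 satisfied · (1,3)P 2/3 satisfied
Row 2: (2,3)Q 1/4 not · (2,4)P 2/4 satisfied
Row 3: (3,1)P 2/2 satisfied · (3,3)Q 2/5 satisfied · (3,5)P 1/3 satisfied
Row 4: (4,1)P 2/2 satisfied · (4,2)P 3/5 satisfied · (4,3)P 2/5 satisfied · (4,4)Q 4/7 satisfied · (4,5)Q 2/4 satisfied
Row 5: (5,3)Q 2/6 satisfied · (5,4)P 2/7 not · (5,5)Q 3/4 satisfied
Row 6: (6,1)P 0/0 satisfied · (6,3)P 1/4 not · (6,4)Q 3/6 satisfied
Row 7: (7,4)Q 1/3 satisfied · (7,5)P 0/2 not

(2,3), (5,4), (6,3), (7,5)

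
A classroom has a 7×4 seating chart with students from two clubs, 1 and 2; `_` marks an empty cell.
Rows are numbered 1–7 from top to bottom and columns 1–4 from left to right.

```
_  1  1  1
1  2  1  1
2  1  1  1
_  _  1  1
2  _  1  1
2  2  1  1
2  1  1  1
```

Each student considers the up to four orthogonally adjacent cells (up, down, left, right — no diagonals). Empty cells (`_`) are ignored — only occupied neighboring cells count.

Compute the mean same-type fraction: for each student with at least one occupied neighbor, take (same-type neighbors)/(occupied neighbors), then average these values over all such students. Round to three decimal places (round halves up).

Row 1: (1,2)1 1/2 · (1,3)1 3/3 · (1,4)1 2/2
Row 2: (2,1)1 0/2 · (2,2)2 0/4 · (2,3)1 3/4 · (2,4)1 3/3
Row 3: (3,1)2 0/2 · (3,2)1 1/3 · (3,3)1 4/4 · (3,4)1 3/3
Row 4: (4,3)1 3/3 · (4,4)1 3/3
Row 5: (5,1)2 1/1 · (5,3)1 3/3 · (5,4)1 3/3
Row 6: (6,1)2 3/3 · (6,2)2 1/3 · (6,3)1 3/4 · (6,4)1 3/3
Row 7: (7,1)2 1/2 · (7,2)1 1/3 · (7,3)1 3/3 · (7,4)1 2/2
Sum over 24 students: 1/2 + 3/3 + 2/2 + 0/2 + 0/4 + 3/4 + 3/3 + 0/2 + 1/3 + 4/4 + 3/3 + 3/3 + 3/3 + 1/1 + 3/3 + 3/3 + 3/3 + 1/3 + 3/4 + 3/3 + 1/2 + 1/3 + 3/3 + 2/2 = 35/2; mean = 35/2 ÷ 24 = 35/48 = 0.729166… → 0.729.

0.729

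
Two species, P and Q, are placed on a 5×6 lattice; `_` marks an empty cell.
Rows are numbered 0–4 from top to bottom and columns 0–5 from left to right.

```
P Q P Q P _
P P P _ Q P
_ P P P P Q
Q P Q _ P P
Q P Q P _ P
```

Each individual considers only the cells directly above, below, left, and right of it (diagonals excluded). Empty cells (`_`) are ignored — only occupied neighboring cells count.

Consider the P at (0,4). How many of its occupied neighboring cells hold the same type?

Occupied neighbors of (0,4): (1,4)=Q, (0,3)=Q.
Same type (P): 0 of 2.

0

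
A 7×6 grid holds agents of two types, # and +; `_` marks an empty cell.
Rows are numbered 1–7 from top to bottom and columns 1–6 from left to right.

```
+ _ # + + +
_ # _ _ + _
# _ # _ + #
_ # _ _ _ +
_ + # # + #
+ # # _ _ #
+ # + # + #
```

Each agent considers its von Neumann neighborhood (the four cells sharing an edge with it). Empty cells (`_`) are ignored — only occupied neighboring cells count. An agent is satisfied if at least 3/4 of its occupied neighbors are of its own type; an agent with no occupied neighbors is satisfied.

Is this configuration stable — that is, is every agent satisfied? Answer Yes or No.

(1,1)+ 0/0 ok
(1,3)# 0/1 unhappy
(1,4)+ 1/2 unhappy
(1,5)+ 3/3 ok
(1,6)+ 1/1 ok
(2,2)# 0/0 ok
(2,5)+ 2/2 ok
(3,1)# 0/0 ok
(3,3)# 0/0 ok
(3,5)+ 1/2 unhappy
(3,6)# 0/2 unhappy
(4,2)# 0/1 unhappy
(4,6)+ 0/2 unhappy
(5,2)+ 0/3 unhappy
(5,3)# 2/3 unhappy
(5,4)# 1/2 unhappy
(5,5)+ 0/2 unhappy
(5,6)# 1/3 unhappy
(6,1)+ 1/2 unhappy
(6,2)# 2/4 unhappy
(6,3)# 2/3 unhappy
(6,6)# 2/2 ok
(7,1)+ 1/2 unhappy
(7,2)# 1/3 unhappy
(7,3)+ 0/3 unhappy
(7,4)# 0/2 unhappy
(7,5)+ 0/2 unhappy
(7,6)# 1/2 unhappy
For instance (1,3) has only 0/1 same-type neighbors, below 3/4.

No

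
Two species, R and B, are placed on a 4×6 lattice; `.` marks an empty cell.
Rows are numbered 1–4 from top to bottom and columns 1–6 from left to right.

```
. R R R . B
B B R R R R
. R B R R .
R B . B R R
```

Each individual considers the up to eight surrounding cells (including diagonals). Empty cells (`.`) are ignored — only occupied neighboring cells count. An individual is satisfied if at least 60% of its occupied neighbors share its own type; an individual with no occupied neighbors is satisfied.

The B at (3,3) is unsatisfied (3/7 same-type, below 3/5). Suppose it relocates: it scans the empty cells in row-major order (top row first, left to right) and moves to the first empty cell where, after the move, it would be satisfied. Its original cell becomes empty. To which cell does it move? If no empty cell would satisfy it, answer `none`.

Vacating (3,3). Empty cells in order:
  (1,1): 2/3 same-type → satisfied — stop here.

(1,1)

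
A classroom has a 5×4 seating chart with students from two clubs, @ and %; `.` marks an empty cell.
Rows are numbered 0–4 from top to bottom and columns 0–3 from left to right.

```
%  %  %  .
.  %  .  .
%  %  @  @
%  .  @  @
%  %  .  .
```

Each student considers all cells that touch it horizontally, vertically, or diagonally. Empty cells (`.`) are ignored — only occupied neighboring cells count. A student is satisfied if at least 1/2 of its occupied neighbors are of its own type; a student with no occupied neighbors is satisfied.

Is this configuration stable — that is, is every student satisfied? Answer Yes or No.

Yes

Row 0: (0,0)% 2/2 satisfied · (0,1)% 3/3 satisfied · (0,2)% 2/2 satisfied
Row 1: (1,1)% 5/6 satisfied
Row 2: (2,0)% 3/3 satisfied · (2,1)% 3/5 satisfied · (2,2)@ 3/5 satisfied · (2,3)@ 3/3 satisfied
Row 3: (3,0)% 4/4 satisfied · (3,2)@ 3/5 satisfied · (3,3)@ 3/3 satisfied
Row 4: (4,0)% 2/2 satisfied · (4,1)% 2/3 satisfied
All meet the threshold, so the configuration is stable.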